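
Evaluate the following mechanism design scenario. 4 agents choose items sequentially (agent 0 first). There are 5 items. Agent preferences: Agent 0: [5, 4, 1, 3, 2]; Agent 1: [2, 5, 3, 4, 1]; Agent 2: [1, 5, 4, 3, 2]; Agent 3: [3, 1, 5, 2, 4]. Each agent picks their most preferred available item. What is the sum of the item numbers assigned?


Step 1: Agent 0 picks item 5
Step 2: Agent 1 picks item 2
Step 3: Agent 2 picks item 1
Step 4: Agent 3 picks item 3
Step 5: Sum = 5 + 2 + 1 + 3 = 11

11


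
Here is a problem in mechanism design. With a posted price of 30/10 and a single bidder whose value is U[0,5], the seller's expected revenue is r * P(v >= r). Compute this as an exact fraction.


Step 1: Posted price r = 3, value support [0,5]
Step 2: P(v >= r) = (5 - 3)/5 = 2/5
Step 3: Expected revenue = r * P(v >= r) = 3 * 2/5
Step 4: Revenue = 6/5

6/5


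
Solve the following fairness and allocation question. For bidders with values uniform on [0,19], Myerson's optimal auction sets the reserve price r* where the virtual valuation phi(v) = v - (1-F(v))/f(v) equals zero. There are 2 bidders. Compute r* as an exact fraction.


Step 1: For U[0,19], F(v) = v/19 and f(v) = 1/19
Step 2: phi(v) = v - (1 - v/19)/(1/19) = v - (19 - v) = 2v - 19
Step 3: Set phi(r*) = 0: 2r* - 19 = 0
Step 4: r* = 19/2 (the number of bidders n = 2 does not enter)

19/2


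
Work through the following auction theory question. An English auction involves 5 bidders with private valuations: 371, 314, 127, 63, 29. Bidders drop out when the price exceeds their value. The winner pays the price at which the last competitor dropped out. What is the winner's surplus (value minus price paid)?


Step 1: Identify the highest value: 371
Step 2: Identify the second-highest value: 314
Step 3: The final price = second-highest value = 314
Step 4: Surplus = 371 - 314 = 57

57


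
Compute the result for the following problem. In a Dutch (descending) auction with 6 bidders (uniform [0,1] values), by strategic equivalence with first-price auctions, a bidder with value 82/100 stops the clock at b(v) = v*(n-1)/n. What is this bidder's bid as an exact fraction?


Step 1: Dutch auctions are strategically equivalent to first-price auctions
Step 2: The equilibrium bid is b(v) = v*(n-1)/n
Step 3: b = 41/50 * 5/6
Step 4: b = 41/60

41/60


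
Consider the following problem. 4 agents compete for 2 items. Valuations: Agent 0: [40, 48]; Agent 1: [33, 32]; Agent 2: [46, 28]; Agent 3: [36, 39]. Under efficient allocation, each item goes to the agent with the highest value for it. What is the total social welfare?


Step 1: For each item, find the maximum value among all agents.
Step 2: Item 0 -> Agent 2 (value 46)
Step 3: Item 1 -> Agent 0 (value 48)
Step 4: Total welfare = 46 + 48 = 94

94


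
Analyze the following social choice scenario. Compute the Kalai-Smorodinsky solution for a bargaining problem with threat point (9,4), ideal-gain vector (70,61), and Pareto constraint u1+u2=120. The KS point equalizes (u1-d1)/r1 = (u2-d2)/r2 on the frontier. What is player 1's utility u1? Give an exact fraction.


Step 1: At the KS point, (u1-d1)/r1 = (u2-d2)/r2 = t and u1+u2 = 120
Step 2: u1 = d1 + r1*t and u2 = d2 + r2*t, so (d1 + r1*t) + (d2 + r2*t) = 120
Step 3: t = (120 - 9 - 4)/(70 + 61) = 107/131
Step 4: u1 = d1 + r1*t = 9 + 70 * 107/131 = 8669/131
Step 5: (Check: u2 = d2 + r2*t = 7051/131; u1+u2 = 8669/131 + 7051/131 = 120, on the frontier.)

8669/131


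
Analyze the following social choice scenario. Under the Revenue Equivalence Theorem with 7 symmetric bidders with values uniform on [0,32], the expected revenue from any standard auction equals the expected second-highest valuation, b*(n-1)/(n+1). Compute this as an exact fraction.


Step 1: By Revenue Equivalence, expected revenue = b*(n-1)/(n+1)
Step 2: Substituting n = 7, b = 32
Step 3: Revenue = 32*(7-1)/(7+1) = 32*6/8
Step 4: Revenue = 192/8 = 24

24


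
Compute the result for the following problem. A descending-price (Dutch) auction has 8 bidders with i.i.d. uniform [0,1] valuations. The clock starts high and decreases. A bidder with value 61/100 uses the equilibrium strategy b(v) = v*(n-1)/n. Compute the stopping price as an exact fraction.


Step 1: Dutch auctions are strategically equivalent to first-price auctions
Step 2: The equilibrium bid is b(v) = v*(n-1)/n
Step 3: b = 61/100 * 7/8
Step 4: b = 427/800

427/800


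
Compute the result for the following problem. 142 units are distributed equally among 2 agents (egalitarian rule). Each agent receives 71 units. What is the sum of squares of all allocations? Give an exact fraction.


Step 1: Each agent's share = 142/2 = 71
Step 2: Square of each share = (71)^2 = 5041
Step 3: Sum of squares = 2 * 5041 = 10082

10082


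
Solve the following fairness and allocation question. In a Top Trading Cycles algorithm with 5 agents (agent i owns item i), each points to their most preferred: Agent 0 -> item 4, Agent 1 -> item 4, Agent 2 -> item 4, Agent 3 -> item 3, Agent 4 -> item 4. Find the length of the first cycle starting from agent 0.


Step 1: Trace the pointer graph from agent 0: 0 -> 4 -> 4
Step 2: A cycle is detected when we revisit agent 4
Step 3: The cycle is: 4 -> 4
Step 4: Cycle length = 1

1


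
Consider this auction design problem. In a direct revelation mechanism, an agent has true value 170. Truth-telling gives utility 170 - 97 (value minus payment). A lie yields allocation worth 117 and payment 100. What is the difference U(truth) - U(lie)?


Step 1: U(truth) = value - payment = 170 - 97 = 73
Step 2: U(lie) = allocation - payment = 117 - 100 = 17
Step 3: IC gap = 73 - 17 = 56

56


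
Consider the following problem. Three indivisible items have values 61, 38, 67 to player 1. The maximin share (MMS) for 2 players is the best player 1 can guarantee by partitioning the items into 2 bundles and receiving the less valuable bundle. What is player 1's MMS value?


Step 1: Item values = 61, 38, 67
Step 2: Enumerate all 2-bundle partitions and take the smaller bundle:
  Partition 1: {61} vs {38,67} -> bundles 61, 105; min = 61
  Partition 2: {38} vs {61,67} -> bundles 38, 128; min = 38
  Partition 3: {67} vs {61,38} -> bundles 67, 99; min = 67
Step 3: MMS = max(61, 38, 67) = 67

67


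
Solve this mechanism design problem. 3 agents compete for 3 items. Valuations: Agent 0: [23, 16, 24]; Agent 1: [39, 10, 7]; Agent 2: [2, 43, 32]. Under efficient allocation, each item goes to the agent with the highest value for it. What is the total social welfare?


Step 1: For each item, find the maximum value among all agents.
Step 2: Item 0 -> Agent 1 (value 39)
Step 3: Item 1 -> Agent 2 (value 43)
Step 4: Item 2 -> Agent 2 (value 32)
Step 5: Total welfare = 39 + 43 + 32 = 114

114


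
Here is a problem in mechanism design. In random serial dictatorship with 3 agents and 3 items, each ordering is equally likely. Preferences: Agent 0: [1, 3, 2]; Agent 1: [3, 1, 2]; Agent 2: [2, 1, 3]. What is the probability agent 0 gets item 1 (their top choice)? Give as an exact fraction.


Step 1: Agent 0 wants item 1
Step 2: There are 6 possible orderings of agents
Step 3: In 6 orderings, agent 0 gets item 1
Step 4: Probability = 6/6 = 1

1


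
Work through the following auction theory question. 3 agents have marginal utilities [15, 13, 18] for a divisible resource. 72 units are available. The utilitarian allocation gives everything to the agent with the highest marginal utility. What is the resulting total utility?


Step 1: The marginal utilities are [15, 13, 18]
Step 2: The highest marginal utility is 18
Step 3: All 72 units go to that agent
Step 4: Total utility = 18 * 72 = 1296

1296


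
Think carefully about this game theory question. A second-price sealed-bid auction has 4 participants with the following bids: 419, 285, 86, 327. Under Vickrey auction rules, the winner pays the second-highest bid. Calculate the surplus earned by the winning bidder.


Step 1: Sort bids in descending order: 419, 327, 285, 86
Step 2: The winning bid is the highest: 419
Step 3: The payment equals the second-highest bid: 327
Step 4: Surplus = winner's bid - payment = 419 - 327 = 92

92


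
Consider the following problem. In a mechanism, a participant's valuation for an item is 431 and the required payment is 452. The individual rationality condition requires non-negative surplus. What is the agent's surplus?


Step 1: Surplus = value - payment = 431 - 452 = -21
Step 2: IR is violated (surplus < 0)

-21


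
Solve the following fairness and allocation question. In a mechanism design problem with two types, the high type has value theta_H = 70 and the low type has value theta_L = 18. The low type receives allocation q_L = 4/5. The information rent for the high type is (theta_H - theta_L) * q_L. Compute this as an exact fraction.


Step 1: theta_H - theta_L = 70 - 18 = 52
Step 2: Information rent = (theta_H - theta_L) * q_L
Step 3: = 52 * 4/5
Step 4: = 208/5

208/5


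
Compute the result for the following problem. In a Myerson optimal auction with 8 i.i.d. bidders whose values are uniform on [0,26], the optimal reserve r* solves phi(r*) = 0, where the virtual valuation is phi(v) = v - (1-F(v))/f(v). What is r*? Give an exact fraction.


Step 1: For U[0,26], F(v) = v/26 and f(v) = 1/26
Step 2: phi(v) = v - (1 - v/26)/(1/26) = v - (26 - v) = 2v - 26
Step 3: Set phi(r*) = 0: 2r* - 26 = 0
Step 4: r* = 26/2 = 13 (the number of bidders n = 8 does not enter)

13


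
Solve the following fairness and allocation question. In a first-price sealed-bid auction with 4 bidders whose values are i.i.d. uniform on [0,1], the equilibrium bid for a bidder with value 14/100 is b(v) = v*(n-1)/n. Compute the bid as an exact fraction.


Step 1: The symmetric BNE bidding function is b(v) = v * (n-1) / n
Step 2: Substitute v = 7/50 and n = 4
Step 3: b = 7/50 * 3/4
Step 4: b = 21/200

21/200


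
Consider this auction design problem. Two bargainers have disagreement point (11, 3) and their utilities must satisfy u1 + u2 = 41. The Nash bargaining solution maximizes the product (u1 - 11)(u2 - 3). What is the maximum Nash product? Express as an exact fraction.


Step 1: The Nash solution splits surplus symmetrically above the disagreement point
Step 2: u1 = (total + d1 - d2)/2 = (41 + 11 - 3)/2 = 49/2
Step 3: u2 = (total - d1 + d2)/2 = (41 - 11 + 3)/2 = 33/2
Step 4: Nash product = (49/2 - 11) * (33/2 - 3)
Step 5: = 27/2 * 27/2 = 729/4

729/4


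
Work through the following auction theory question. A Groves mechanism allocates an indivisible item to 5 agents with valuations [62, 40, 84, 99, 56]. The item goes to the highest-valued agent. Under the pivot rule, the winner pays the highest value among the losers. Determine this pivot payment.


Step 1: The efficient winner is agent 3 with value 99
Step 2: Other agents' values: [62, 40, 84, 56]
Step 3: Pivot payment = max(others) = 84
Step 4: The winner pays 84

84


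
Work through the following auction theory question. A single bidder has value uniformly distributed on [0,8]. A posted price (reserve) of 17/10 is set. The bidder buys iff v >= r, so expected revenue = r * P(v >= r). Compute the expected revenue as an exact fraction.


Step 1: Posted price r = 17/10, value support [0,8]
Step 2: P(v >= r) = (8 - 17/10)/8 = 63/80
Step 3: Expected revenue = r * P(v >= r) = 17/10 * 63/80
Step 4: Revenue = 1071/800

1071/800


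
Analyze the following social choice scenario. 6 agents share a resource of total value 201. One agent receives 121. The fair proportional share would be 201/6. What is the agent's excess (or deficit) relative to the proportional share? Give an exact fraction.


Step 1: Proportional share = 201/6 = 67/2
Step 2: Agent's actual allocation = 121
Step 3: Excess = 121 - 67/2 = 175/2

175/2


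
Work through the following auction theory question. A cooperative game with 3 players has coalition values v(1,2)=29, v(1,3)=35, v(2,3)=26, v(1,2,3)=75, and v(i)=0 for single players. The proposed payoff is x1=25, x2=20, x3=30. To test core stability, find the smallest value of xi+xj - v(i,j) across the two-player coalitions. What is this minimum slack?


Step 1: Slack for coalition (1,2): x1+x2 - v12 = 45 - 29 = 16
Step 2: Slack for coalition (1,3): x1+x3 - v13 = 55 - 35 = 20
Step 3: Slack for coalition (2,3): x2+x3 - v23 = 50 - 26 = 24
Step 4: Minimum slack = min(16, 20, 24) = 16, attained by (1,2); no pair can gain by deviating, so the allocation is in the core

16


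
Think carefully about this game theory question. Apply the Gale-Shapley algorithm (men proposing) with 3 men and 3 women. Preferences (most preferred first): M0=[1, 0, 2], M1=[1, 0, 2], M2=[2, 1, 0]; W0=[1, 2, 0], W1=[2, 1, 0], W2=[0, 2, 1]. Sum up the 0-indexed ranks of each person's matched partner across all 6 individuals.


Step 1: Run Gale-Shapley (men propose, women hold best offer):
  M0 proposes to W1; she accepts
  M1 proposes to W1; she switches from M0
  M2 proposes to W2; she accepts
  M0 proposes to W0; she accepts
Step 2: Final matching: W0-M0, W1-M1, W2-M2
Step 3: 0-indexed ranks (man's rank of his match, then woman's): 1 + 2 + 0 + 1 + 0 + 1
Step 4: Total rank sum = 5

5


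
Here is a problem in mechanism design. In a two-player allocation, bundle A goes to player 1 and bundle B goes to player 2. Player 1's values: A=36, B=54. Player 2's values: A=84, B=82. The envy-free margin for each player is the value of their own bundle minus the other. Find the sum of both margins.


Step 1: Player 1's margin = v1(A) - v1(B) = 36 - 54 = -18
Step 2: Player 2's margin = v2(B) - v2(A) = 82 - 84 = -2
Step 3: Total margin = -18 + -2 = -20

-20


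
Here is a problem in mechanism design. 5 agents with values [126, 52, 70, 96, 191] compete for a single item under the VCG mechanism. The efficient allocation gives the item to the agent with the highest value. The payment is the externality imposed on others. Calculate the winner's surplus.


Step 1: The winner is the agent with the highest value: agent 4 with value 191
Step 2: Values of other agents: [126, 52, 70, 96]
Step 3: VCG payment = max of others' values = 126
Step 4: Surplus = 191 - 126 = 65

65


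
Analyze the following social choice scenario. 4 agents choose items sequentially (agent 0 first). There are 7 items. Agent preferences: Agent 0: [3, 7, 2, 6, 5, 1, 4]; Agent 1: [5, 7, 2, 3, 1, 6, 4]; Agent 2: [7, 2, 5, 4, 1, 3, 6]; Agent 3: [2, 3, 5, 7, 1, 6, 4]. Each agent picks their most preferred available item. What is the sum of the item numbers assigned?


Step 1: Agent 0 picks item 3
Step 2: Agent 1 picks item 5
Step 3: Agent 2 picks item 7
Step 4: Agent 3 picks item 2
Step 5: Sum = 3 + 5 + 7 + 2 = 17

17


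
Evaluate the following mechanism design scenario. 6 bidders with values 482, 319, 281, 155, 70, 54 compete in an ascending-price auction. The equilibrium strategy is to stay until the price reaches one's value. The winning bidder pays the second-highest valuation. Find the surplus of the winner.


Step 1: Identify the highest value: 482
Step 2: Identify the second-highest value: 319
Step 3: The final price = second-highest value = 319
Step 4: Surplus = 482 - 319 = 163

163


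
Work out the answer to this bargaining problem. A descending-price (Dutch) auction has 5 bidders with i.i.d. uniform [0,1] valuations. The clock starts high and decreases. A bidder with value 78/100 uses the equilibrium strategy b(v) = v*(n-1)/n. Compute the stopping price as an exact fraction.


Step 1: Dutch auctions are strategically equivalent to first-price auctions
Step 2: The equilibrium bid is b(v) = v*(n-1)/n
Step 3: b = 39/50 * 4/5
Step 4: b = 78/125

78/125


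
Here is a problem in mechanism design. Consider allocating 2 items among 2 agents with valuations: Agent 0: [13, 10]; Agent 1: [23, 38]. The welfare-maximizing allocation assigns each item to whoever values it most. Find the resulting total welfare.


Step 1: For each item, find the maximum value among all agents.
Step 2: Item 0 -> Agent 1 (value 23)
Step 3: Item 1 -> Agent 1 (value 38)
Step 4: Total welfare = 23 + 38 = 61

61


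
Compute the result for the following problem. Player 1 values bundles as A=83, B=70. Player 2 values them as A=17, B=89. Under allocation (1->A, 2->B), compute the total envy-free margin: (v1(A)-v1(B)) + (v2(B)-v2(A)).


Step 1: Player 1's margin = v1(A) - v1(B) = 83 - 70 = 13
Step 2: Player 2's margin = v2(B) - v2(A) = 89 - 17 = 72
Step 3: Total margin = 13 + 72 = 85

85


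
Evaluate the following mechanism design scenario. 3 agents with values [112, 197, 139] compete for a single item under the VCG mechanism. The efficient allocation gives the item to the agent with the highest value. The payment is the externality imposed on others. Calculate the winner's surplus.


Step 1: The winner is the agent with the highest value: agent 1 with value 197
Step 2: Values of other agents: [112, 139]
Step 3: VCG payment = max of others' values = 139
Step 4: Surplus = 197 - 139 = 58

58


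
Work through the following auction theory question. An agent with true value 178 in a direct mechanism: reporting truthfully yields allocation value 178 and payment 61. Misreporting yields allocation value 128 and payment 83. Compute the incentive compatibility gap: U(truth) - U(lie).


Step 1: U(truth) = value - payment = 178 - 61 = 117
Step 2: U(lie) = allocation - payment = 128 - 83 = 45
Step 3: IC gap = 117 - 45 = 72

72


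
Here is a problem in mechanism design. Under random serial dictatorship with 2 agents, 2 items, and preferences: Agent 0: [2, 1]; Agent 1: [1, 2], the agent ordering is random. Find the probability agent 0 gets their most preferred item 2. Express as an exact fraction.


Step 1: Agent 0 wants item 2
Step 2: There are 2 possible orderings of agents
Step 3: In 2 orderings, agent 0 gets item 2
Step 4: Probability = 2/2 = 1

1


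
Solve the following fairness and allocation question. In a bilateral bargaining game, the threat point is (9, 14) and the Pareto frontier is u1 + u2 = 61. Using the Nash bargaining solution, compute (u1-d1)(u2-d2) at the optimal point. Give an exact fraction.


Step 1: The Nash solution splits surplus symmetrically above the disagreement point
Step 2: u1 = (total + d1 - d2)/2 = (61 + 9 - 14)/2 = 28
Step 3: u2 = (total - d1 + d2)/2 = (61 - 9 + 14)/2 = 33
Step 4: Nash product = (28 - 9) * (33 - 14)
Step 5: = 19 * 19 = 361

361


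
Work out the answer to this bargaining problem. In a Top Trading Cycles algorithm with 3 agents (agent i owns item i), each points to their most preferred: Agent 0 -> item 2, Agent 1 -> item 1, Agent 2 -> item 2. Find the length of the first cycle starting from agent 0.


Step 1: Trace the pointer graph from agent 0: 0 -> 2 -> 2
Step 2: A cycle is detected when we revisit agent 2
Step 3: The cycle is: 2 -> 2
Step 4: Cycle length = 1

1


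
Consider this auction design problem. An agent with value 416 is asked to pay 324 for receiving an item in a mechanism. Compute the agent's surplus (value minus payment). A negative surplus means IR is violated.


Step 1: Surplus = value - payment = 416 - 324 = 92
Step 2: IR is satisfied (surplus >= 0)

92


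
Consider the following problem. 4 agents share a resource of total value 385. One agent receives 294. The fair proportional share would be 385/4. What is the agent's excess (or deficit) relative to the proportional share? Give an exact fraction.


Step 1: Proportional share = 385/4
Step 2: Agent's actual allocation = 294
Step 3: Excess = 294 - 385/4 = 791/4

791/4


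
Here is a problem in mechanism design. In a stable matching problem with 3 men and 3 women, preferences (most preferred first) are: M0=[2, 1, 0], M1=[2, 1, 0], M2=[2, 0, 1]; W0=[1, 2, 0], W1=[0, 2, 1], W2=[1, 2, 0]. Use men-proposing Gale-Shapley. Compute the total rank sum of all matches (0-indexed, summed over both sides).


Step 1: Run Gale-Shapley (men propose, women hold best offer):
  M0 proposes to W2; she accepts
  M1 proposes to W2; she switches from M0
  M2 proposes to W2; rejected
  M2 proposes to W0; she accepts
  M0 proposes to W1; she accepts
Step 2: Final matching: W0-M2, W1-M0, W2-M1
Step 3: 0-indexed ranks (man's rank of his match, then woman's): 1 + 1 + 1 + 0 + 0 + 0
Step 4: Total rank sum = 3

3


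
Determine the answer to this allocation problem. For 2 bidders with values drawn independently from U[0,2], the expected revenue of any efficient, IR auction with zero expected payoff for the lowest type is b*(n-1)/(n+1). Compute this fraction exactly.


Step 1: By Revenue Equivalence, expected revenue = b*(n-1)/(n+1)
Step 2: Substituting n = 2, b = 2
Step 3: Revenue = 2*(2-1)/(2+1) = 2*1/3
Step 4: Revenue = 2/3

2/3


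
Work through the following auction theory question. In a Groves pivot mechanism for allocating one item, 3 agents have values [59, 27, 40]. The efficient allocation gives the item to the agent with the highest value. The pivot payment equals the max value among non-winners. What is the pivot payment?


Step 1: The efficient winner is agent 0 with value 59
Step 2: Other agents' values: [27, 40]
Step 3: Pivot payment = max(others) = 40
Step 4: The winner pays 40

40


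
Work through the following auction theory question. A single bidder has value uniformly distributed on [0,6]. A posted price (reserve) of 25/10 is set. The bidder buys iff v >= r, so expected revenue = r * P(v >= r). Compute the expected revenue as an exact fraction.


Step 1: Posted price r = 5/2, value support [0,6]
Step 2: P(v >= r) = (6 - 5/2)/6 = 7/12
Step 3: Expected revenue = r * P(v >= r) = 5/2 * 7/12
Step 4: Revenue = 35/24

35/24


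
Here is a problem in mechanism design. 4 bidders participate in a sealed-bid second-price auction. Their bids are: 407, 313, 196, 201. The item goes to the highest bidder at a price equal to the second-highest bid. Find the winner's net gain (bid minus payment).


Step 1: Sort bids in descending order: 407, 313, 201, 196
Step 2: The winning bid is the highest: 407
Step 3: The payment equals the second-highest bid: 313
Step 4: Surplus = winner's bid - payment = 407 - 313 = 94

94


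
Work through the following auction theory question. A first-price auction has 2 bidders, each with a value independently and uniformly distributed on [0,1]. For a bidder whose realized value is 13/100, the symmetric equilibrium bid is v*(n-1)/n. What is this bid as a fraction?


Step 1: The symmetric BNE bidding function is b(v) = v * (n-1) / n
Step 2: Substitute v = 13/100 and n = 2
Step 3: b = 13/100 * 1/2
Step 4: b = 13/200

13/200


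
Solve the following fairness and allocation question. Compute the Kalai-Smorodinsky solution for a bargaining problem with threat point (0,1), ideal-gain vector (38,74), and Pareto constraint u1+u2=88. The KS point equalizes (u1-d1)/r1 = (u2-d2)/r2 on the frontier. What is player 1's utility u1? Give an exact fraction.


Step 1: At the KS point, (u1-d1)/r1 = (u2-d2)/r2 = t and u1+u2 = 88
Step 2: u1 = d1 + r1*t and u2 = d2 + r2*t, so (d1 + r1*t) + (d2 + r2*t) = 88
Step 3: t = (88 - 0 - 1)/(38 + 74) = 87/112
Step 4: u1 = d1 + r1*t = 0 + 38 * 87/112 = 1653/56
Step 5: (Check: u2 = d2 + r2*t = 3275/56; u1+u2 = 1653/56 + 3275/56 = 88, on the frontier.)

1653/56


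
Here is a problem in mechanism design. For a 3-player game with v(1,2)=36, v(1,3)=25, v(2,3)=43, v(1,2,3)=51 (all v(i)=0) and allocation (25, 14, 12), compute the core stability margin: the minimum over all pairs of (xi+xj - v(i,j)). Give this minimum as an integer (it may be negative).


Step 1: Slack for coalition (1,2): x1+x2 - v12 = 39 - 36 = 3
Step 2: Slack for coalition (1,3): x1+x3 - v13 = 37 - 25 = 12
Step 3: Slack for coalition (2,3): x2+x3 - v23 = 26 - 43 = -17
Step 4: Minimum slack = min(3, 12, -17) = -17, attained by (2,3); coalition (2,3) can block (slack < 0), so the allocation is not in the core

-17


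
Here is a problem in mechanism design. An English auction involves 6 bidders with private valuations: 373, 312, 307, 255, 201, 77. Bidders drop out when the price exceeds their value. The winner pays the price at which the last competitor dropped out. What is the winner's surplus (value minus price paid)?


Step 1: Identify the highest value: 373
Step 2: Identify the second-highest value: 312
Step 3: The final price = second-highest value = 312
Step 4: Surplus = 373 - 312 = 61

61


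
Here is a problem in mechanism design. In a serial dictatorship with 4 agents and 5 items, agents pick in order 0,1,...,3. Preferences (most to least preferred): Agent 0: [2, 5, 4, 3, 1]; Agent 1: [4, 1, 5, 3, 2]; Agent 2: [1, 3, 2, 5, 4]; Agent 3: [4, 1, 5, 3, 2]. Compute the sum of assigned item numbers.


Step 1: Agent 0 picks item 2
Step 2: Agent 1 picks item 4
Step 3: Agent 2 picks item 1
Step 4: Agent 3 picks item 5
Step 5: Sum = 2 + 4 + 1 + 5 = 12

12


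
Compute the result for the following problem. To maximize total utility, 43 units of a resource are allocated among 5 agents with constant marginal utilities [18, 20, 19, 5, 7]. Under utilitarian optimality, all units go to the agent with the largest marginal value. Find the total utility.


Step 1: The marginal utilities are [18, 20, 19, 5, 7]
Step 2: The highest marginal utility is 20
Step 3: All 43 units go to that agent
Step 4: Total utility = 20 * 43 = 860

860


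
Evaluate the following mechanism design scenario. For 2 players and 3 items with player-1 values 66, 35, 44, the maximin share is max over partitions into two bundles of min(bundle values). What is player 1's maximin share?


Step 1: Item values = 66, 35, 44
Step 2: Enumerate all 2-bundle partitions and take the smaller bundle:
  Partition 1: {66} vs {35,44} -> bundles 66, 79; min = 66
  Partition 2: {35} vs {66,44} -> bundles 35, 110; min = 35
  Partition 3: {44} vs {66,35} -> bundles 44, 101; min = 44
Step 3: MMS = max(66, 35, 44) = 66

66


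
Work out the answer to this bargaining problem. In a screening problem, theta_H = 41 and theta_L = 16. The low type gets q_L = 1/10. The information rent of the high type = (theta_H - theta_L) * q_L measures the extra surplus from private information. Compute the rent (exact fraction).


Step 1: theta_H - theta_L = 41 - 16 = 25
Step 2: Information rent = (theta_H - theta_L) * q_L
Step 3: = 25 * 1/10
Step 4: = 5/2

5/2


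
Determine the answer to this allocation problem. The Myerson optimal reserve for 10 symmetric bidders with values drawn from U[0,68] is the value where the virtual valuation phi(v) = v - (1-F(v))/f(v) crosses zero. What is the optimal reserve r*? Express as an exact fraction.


Step 1: For U[0,68], F(v) = v/68 and f(v) = 1/68
Step 2: phi(v) = v - (1 - v/68)/(1/68) = v - (68 - v) = 2v - 68
Step 3: Set phi(r*) = 0: 2r* - 68 = 0
Step 4: r* = 68/2 = 34 (the number of bidders n = 10 does not enter)

34


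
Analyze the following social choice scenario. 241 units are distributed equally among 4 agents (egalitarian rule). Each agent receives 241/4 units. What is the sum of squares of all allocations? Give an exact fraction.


Step 1: Each agent's share = 241/4
Step 2: Square of each share = (241/4)^2 = 58081/16
Step 3: Sum of squares = 4 * 58081/16 = 58081/4

58081/4


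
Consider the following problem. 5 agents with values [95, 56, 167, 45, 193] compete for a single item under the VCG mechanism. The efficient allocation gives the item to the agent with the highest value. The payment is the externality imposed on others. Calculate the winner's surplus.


Step 1: The winner is the agent with the highest value: agent 4 with value 193
Step 2: Values of other agents: [95, 56, 167, 45]
Step 3: VCG payment = max of others' values = 167
Step 4: Surplus = 193 - 167 = 26

26


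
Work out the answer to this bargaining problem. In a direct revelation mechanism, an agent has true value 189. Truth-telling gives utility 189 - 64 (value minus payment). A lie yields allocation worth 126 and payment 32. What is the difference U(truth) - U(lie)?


Step 1: U(truth) = value - payment = 189 - 64 = 125
Step 2: U(lie) = allocation - payment = 126 - 32 = 94
Step 3: IC gap = 125 - 94 = 31

31


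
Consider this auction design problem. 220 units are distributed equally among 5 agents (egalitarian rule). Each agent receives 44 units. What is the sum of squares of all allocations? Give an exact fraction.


Step 1: Each agent's share = 220/5 = 44
Step 2: Square of each share = (44)^2 = 1936
Step 3: Sum of squares = 5 * 1936 = 9680

9680


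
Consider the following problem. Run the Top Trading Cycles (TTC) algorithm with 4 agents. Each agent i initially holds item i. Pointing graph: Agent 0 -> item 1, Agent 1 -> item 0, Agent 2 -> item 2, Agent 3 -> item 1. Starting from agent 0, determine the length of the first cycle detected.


Step 1: Trace the pointer graph from agent 0: 0 -> 1 -> 0
Step 2: A cycle is detected when we revisit agent 0
Step 3: The cycle is: 0 -> 1 -> 0
Step 4: Cycle length = 2

2


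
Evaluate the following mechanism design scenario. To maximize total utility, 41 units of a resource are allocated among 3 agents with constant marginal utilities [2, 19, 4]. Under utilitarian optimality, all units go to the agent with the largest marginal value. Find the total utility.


Step 1: The marginal utilities are [2, 19, 4]
Step 2: The highest marginal utility is 19
Step 3: All 41 units go to that agent
Step 4: Total utility = 19 * 41 = 779

779


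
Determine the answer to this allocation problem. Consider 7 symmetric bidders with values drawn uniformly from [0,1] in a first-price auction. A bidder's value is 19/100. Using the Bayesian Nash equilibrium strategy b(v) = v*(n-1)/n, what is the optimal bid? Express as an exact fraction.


Step 1: The symmetric BNE bidding function is b(v) = v * (n-1) / n
Step 2: Substitute v = 19/100 and n = 7
Step 3: b = 19/100 * 6/7
Step 4: b = 57/350

57/350


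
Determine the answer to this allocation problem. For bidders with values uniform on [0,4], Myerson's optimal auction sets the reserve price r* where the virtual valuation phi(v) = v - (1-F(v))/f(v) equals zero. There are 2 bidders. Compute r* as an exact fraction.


Step 1: For U[0,4], F(v) = v/4 and f(v) = 1/4
Step 2: phi(v) = v - (1 - v/4)/(1/4) = v - (4 - v) = 2v - 4
Step 3: Set phi(r*) = 0: 2r* - 4 = 0
Step 4: r* = 4/2 = 2 (the number of bidders n = 2 does not enter)

2


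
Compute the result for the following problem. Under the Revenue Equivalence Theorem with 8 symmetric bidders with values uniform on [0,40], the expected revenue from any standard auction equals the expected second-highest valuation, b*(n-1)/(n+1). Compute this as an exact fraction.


Step 1: By Revenue Equivalence, expected revenue = b*(n-1)/(n+1)
Step 2: Substituting n = 8, b = 40
Step 3: Revenue = 40*(8-1)/(8+1) = 40*7/9
Step 4: Revenue = 280/9

280/9


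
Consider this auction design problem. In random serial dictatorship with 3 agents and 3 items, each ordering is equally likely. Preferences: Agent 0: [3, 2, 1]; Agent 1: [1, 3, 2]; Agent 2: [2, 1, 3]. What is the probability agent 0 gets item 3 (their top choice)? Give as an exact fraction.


Step 1: Agent 0 wants item 3
Step 2: There are 6 possible orderings of agents
Step 3: In 6 orderings, agent 0 gets item 3
Step 4: Probability = 6/6 = 1

1


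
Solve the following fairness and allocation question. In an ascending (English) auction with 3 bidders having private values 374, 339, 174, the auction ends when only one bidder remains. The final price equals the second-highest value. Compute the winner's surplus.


Step 1: Identify the highest value: 374
Step 2: Identify the second-highest value: 339
Step 3: The final price = second-highest value = 339
Step 4: Surplus = 374 - 339 = 35

35


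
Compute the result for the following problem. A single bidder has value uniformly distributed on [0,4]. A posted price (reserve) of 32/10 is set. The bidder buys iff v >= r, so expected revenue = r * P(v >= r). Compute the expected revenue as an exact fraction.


Step 1: Posted price r = 16/5, value support [0,4]
Step 2: P(v >= r) = (4 - 16/5)/4 = 1/5
Step 3: Expected revenue = r * P(v >= r) = 16/5 * 1/5
Step 4: Revenue = 16/25

16/25


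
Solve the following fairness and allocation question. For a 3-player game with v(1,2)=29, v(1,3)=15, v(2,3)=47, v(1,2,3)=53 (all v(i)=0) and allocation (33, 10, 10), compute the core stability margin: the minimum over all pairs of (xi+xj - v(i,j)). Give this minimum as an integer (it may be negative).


Step 1: Slack for coalition (1,2): x1+x2 - v12 = 43 - 29 = 14
Step 2: Slack for coalition (1,3): x1+x3 - v13 = 43 - 15 = 28
Step 3: Slack for coalition (2,3): x2+x3 - v23 = 20 - 47 = -27
Step 4: Minimum slack = min(14, 28, -27) = -27, attained by (2,3); coalition (2,3) can block (slack < 0), so the allocation is not in the core

-27


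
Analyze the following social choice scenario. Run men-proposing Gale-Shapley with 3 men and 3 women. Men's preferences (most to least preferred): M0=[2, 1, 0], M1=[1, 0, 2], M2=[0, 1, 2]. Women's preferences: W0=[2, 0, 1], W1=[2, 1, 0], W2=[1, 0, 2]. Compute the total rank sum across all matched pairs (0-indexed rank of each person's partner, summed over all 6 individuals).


Step 1: Run Gale-Shapley (men propose, women hold best offer):
  M0 proposes to W2; she accepts
  M1 proposes to W1; she accepts
  M2 proposes to W0; she accepts
Step 2: Final matching: W0-M2, W1-M1, W2-M0
Step 3: 0-indexed ranks (man's rank of his match, then woman's): 0 + 0 + 0 + 1 + 0 + 1
Step 4: Total rank sum = 2

2


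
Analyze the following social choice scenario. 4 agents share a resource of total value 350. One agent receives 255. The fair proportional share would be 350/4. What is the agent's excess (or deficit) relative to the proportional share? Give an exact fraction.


Step 1: Proportional share = 350/4 = 175/2
Step 2: Agent's actual allocation = 255
Step 3: Excess = 255 - 175/2 = 335/2

335/2


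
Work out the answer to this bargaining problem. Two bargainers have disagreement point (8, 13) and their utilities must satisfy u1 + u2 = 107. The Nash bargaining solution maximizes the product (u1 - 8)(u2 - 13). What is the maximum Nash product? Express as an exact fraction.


Step 1: The Nash solution splits surplus symmetrically above the disagreement point
Step 2: u1 = (total + d1 - d2)/2 = (107 + 8 - 13)/2 = 51
Step 3: u2 = (total - d1 + d2)/2 = (107 - 8 + 13)/2 = 56
Step 4: Nash product = (51 - 8) * (56 - 13)
Step 5: = 43 * 43 = 1849

1849


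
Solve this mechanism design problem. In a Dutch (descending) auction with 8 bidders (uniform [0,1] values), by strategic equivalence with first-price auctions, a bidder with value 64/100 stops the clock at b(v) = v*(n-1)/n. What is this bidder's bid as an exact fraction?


Step 1: Dutch auctions are strategically equivalent to first-price auctions
Step 2: The equilibrium bid is b(v) = v*(n-1)/n
Step 3: b = 16/25 * 7/8
Step 4: b = 14/25

14/25


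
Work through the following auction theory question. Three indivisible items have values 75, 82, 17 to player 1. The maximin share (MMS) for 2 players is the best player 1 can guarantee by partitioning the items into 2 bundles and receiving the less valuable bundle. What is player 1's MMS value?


Step 1: Item values = 75, 82, 17
Step 2: Enumerate all 2-bundle partitions and take the smaller bundle:
  Partition 1: {75} vs {82,17} -> bundles 75, 99; min = 75
  Partition 2: {82} vs {75,17} -> bundles 82, 92; min = 82
  Partition 3: {17} vs {75,82} -> bundles 17, 157; min = 17
Step 3: MMS = max(75, 82, 17) = 82

82


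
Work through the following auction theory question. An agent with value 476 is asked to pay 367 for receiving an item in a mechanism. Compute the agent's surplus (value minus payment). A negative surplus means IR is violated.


Step 1: Surplus = value - payment = 476 - 367 = 109
Step 2: IR is satisfied (surplus >= 0)

109


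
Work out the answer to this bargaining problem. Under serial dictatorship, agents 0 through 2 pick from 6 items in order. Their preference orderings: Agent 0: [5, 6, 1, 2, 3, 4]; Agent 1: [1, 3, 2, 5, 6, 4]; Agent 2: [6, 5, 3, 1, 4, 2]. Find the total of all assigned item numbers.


Step 1: Agent 0 picks item 5
Step 2: Agent 1 picks item 1
Step 3: Agent 2 picks item 6
Step 4: Sum = 5 + 1 + 6 = 12

12


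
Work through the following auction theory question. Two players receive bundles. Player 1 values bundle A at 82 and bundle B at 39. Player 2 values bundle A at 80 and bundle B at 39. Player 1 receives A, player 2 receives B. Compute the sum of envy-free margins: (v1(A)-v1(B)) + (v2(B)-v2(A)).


Step 1: Player 1's margin = v1(A) - v1(B) = 82 - 39 = 43
Step 2: Player 2's margin = v2(B) - v2(A) = 39 - 80 = -41
Step 3: Total margin = 43 + -41 = 2

2


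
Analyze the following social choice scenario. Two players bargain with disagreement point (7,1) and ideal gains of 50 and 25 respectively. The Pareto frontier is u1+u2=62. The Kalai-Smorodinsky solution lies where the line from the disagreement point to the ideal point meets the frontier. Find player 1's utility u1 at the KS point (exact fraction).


Step 1: At the KS point, (u1-d1)/r1 = (u2-d2)/r2 = t and u1+u2 = 62
Step 2: u1 = d1 + r1*t and u2 = d2 + r2*t, so (d1 + r1*t) + (d2 + r2*t) = 62
Step 3: t = (62 - 7 - 1)/(50 + 25) = 54/75 = 18/25
Step 4: u1 = d1 + r1*t = 7 + 50 * 18/25 = 43
Step 5: (Check: u2 = d2 + r2*t = 19; u1+u2 = 43 + 19 = 62, on the frontier.)

43


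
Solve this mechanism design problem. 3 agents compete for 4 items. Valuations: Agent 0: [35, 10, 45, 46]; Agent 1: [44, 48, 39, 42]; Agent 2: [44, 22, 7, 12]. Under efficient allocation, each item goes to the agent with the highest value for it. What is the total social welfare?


Step 1: For each item, find the maximum value among all agents.
Step 2: Item 0 -> Agent 1 (value 44)
Step 3: Item 1 -> Agent 1 (value 48)
Step 4: Item 2 -> Agent 0 (value 45)
Step 5: Item 3 -> Agent 0 (value 46)
Step 6: Total welfare = 44 + 48 + 45 + 46 = 183

183


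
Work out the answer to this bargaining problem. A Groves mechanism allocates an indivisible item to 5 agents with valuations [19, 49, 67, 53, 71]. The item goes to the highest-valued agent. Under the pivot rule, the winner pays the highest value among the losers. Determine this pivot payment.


Step 1: The efficient winner is agent 4 with value 71
Step 2: Other agents' values: [19, 49, 67, 53]
Step 3: Pivot payment = max(others) = 67
Step 4: The winner pays 67

67


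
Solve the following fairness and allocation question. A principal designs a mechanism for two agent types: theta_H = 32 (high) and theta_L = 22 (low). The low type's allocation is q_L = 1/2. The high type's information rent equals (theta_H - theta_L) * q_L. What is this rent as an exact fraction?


Step 1: theta_H - theta_L = 32 - 22 = 10
Step 2: Information rent = (theta_H - theta_L) * q_L
Step 3: = 10 * 1/2
Step 4: = 5

5


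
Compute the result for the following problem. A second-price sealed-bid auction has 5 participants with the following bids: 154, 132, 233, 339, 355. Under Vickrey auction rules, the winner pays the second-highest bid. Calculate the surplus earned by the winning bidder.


Step 1: Sort bids in descending order: 355, 339, 233, 154, 132
Step 2: The winning bid is the highest: 355
Step 3: The payment equals the second-highest bid: 339
Step 4: Surplus = winner's bid - payment = 355 - 339 = 16

16


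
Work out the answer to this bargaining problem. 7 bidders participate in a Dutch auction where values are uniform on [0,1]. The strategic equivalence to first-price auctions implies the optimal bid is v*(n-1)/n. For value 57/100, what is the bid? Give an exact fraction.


Step 1: Dutch auctions are strategically equivalent to first-price auctions
Step 2: The equilibrium bid is b(v) = v*(n-1)/n
Step 3: b = 57/100 * 6/7
Step 4: b = 171/350

171/350


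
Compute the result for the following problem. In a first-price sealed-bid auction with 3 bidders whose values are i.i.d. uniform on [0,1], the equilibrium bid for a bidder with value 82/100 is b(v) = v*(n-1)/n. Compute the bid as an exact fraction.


Step 1: The symmetric BNE bidding function is b(v) = v * (n-1) / n
Step 2: Substitute v = 41/50 and n = 3
Step 3: b = 41/50 * 2/3
Step 4: b = 41/75

41/75
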